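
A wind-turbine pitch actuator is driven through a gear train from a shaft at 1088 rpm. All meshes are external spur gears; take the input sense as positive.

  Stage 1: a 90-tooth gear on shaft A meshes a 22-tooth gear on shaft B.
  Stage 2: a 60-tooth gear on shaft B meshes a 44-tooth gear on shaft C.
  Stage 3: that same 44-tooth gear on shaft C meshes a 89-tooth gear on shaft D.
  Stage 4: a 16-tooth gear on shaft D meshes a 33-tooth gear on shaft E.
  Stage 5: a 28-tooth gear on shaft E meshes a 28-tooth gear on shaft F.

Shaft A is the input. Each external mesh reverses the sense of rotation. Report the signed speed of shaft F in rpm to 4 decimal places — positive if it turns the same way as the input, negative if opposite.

-1454.8426 rpm (opposite to input, |ω| = 1454.8426 rpm)

Stage 1 [90T→22T]: ω = 1088.0000×90/22 = 4450.9091 rpm, dir flips to −; running = −4450.9091
Stage 2 [60T→44T]: ω = 4450.9091×60/44 = 6069.4215 rpm, dir flips to +; running = +6069.4215
Stage 3 [44T→89T]: ω = 6069.4215×44/89 = 3000.6129 rpm, dir flips to −; running = −3000.6129
Stage 4 [16T→33T]: ω = 3000.6129×16/33 = 1454.8426 rpm, dir flips to +; running = +1454.8426
Stage 5 [28T→28T]: ω = 1454.8426×28/28 = 1454.8426 rpm, dir flips to −; running = −1454.8426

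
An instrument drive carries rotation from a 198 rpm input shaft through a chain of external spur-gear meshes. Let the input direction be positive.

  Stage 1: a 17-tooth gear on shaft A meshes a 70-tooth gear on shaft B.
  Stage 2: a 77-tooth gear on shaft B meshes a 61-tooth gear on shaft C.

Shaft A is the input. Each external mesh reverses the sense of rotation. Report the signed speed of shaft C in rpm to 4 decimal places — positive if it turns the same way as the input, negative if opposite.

+60.6984 rpm (same as input, |ω| = 60.6984 rpm)

Stage 1 [17T→70T]: ω = 198.0000×17/70 = 48.0857 rpm, dir flips to −; running = −48.0857
Stage 2 [77T→61T]: ω = 48.0857×77/61 = 60.6984 rpm, dir flips to +; running = +60.6984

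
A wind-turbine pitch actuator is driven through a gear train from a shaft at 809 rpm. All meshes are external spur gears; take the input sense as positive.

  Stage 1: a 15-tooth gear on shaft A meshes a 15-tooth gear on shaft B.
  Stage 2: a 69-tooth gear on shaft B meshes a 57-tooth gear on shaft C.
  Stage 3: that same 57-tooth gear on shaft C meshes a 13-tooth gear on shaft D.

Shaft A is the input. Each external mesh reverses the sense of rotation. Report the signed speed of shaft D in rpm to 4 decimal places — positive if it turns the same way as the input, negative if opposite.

-4293.9231 rpm (opposite to input, |ω| = 4293.9231 rpm)

Stage 1 [15T→15T]: ω = 809.0000×15/15 = 809.0000 rpm, dir flips to −; running = −809.0000
Stage 2 [69T→57T]: ω = 809.0000×69/57 = 979.3158 rpm, dir flips to +; running = +979.3158
Stage 3 [57T→13T]: ω = 979.3158×57/13 = 4293.9231 rpm, dir flips to −; running = −4293.9231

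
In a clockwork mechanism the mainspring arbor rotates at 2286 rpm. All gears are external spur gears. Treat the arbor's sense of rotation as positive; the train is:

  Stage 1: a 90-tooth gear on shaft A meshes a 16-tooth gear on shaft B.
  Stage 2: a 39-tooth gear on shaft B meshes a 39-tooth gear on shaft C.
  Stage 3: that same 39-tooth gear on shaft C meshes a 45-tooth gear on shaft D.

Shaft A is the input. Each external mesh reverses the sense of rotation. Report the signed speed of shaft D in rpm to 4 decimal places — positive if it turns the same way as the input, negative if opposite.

Stage 1 [90T→16T]: ω = 2286.0000×90/16 = 12858.7500 rpm, dir flips to −; running = −12858.7500
Stage 2 [39T→39T]: ω = 12858.7500×39/39 = 12858.7500 rpm, dir flips to +; running = +12858.7500
Stage 3 [39T→45T]: ω = 12858.7500×39/45 = 11144.2500 rpm, dir flips to −; running = −11144.2500

-11144.2500 rpm (opposite to input, |ω| = 11144.2500 rpm)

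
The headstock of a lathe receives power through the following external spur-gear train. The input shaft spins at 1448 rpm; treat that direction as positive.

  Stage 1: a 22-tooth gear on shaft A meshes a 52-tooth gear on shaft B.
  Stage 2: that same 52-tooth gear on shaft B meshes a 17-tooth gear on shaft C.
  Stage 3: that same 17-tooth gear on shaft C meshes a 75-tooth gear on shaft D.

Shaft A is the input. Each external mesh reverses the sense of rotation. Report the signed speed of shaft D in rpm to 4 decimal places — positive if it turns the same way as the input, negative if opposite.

-424.7467 rpm (opposite to input, |ω| = 424.7467 rpm)

Stage 1 [22T→52T]: ω = 1448.0000×22/52 = 612.6154 rpm, dir flips to −; running = −612.6154
Stage 2 [52T→17T]: ω = 612.6154×52/17 = 1873.8824 rpm, dir flips to +; running = +1873.8824
Stage 3 [17T→75T]: ω = 1873.8824×17/75 = 424.7467 rpm, dir flips to −; running = −424.7467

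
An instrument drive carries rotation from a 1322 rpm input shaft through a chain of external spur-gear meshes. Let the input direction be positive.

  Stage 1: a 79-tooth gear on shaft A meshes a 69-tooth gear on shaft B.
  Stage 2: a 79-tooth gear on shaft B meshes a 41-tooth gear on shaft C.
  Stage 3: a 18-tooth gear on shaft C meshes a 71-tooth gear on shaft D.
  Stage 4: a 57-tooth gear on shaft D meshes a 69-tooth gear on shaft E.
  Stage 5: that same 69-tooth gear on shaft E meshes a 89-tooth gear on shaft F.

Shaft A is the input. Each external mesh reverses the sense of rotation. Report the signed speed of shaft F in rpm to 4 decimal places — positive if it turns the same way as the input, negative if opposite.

Stage 1 [79T→69T]: ω = 1322.0000×79/69 = 1513.5942 rpm, dir flips to −; running = −1513.5942
Stage 2 [79T→41T]: ω = 1513.5942×79/41 = 2916.4376 rpm, dir flips to +; running = +2916.4376
Stage 3 [18T→71T]: ω = 2916.4376×18/71 = 739.3785 rpm, dir flips to −; running = −739.3785
Stage 4 [57T→69T]: ω = 739.3785×57/69 = 610.7910 rpm, dir flips to +; running = +610.7910
Stage 5 [69T→89T]: ω = 610.7910×69/89 = 473.5346 rpm, dir flips to −; running = −473.5346

-473.5346 rpm (opposite to input, |ω| = 473.5346 rpm)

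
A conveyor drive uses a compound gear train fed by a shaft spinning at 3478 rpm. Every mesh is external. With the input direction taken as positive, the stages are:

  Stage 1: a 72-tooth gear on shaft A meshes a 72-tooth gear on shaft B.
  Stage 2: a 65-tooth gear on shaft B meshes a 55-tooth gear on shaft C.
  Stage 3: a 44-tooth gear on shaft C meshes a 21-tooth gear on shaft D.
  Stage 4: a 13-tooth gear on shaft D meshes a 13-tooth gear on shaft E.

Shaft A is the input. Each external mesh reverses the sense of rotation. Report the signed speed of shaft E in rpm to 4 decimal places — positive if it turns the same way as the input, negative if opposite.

+8612.1905 rpm (same as input, |ω| = 8612.1905 rpm)

Stage 1 [72T→72T]: ω = 3478.0000×72/72 = 3478.0000 rpm, dir flips to −; running = −3478.0000
Stage 2 [65T→55T]: ω = 3478.0000×65/55 = 4110.3636 rpm, dir flips to +; running = +4110.3636
Stage 3 [44T→21T]: ω = 4110.3636×44/21 = 8612.1905 rpm, dir flips to −; running = −8612.1905
Stage 4 [13T→13T]: ω = 8612.1905×13/13 = 8612.1905 rpm, dir flips to +; running = +8612.1905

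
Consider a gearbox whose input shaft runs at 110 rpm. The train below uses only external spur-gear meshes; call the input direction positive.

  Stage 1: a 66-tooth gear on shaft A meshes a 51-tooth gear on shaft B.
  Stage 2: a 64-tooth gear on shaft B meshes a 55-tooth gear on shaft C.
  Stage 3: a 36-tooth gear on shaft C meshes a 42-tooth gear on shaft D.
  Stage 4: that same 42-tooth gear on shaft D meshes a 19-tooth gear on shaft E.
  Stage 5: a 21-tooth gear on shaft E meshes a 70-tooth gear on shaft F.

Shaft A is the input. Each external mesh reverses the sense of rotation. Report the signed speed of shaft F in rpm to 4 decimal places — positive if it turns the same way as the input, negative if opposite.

-94.1573 rpm (opposite to input, |ω| = 94.1573 rpm)

Stage 1 [66T→51T]: ω = 110.0000×66/51 = 142.3529 rpm, dir flips to −; running = −142.3529
Stage 2 [64T→55T]: ω = 142.3529×64/55 = 165.6471 rpm, dir flips to +; running = +165.6471
Stage 3 [36T→42T]: ω = 165.6471×36/42 = 141.9832 rpm, dir flips to −; running = −141.9832
Stage 4 [42T→19T]: ω = 141.9832×42/19 = 313.8576 rpm, dir flips to +; running = +313.8576
Stage 5 [21T→70T]: ω = 313.8576×21/70 = 94.1573 rpm, dir flips to −; running = −94.1573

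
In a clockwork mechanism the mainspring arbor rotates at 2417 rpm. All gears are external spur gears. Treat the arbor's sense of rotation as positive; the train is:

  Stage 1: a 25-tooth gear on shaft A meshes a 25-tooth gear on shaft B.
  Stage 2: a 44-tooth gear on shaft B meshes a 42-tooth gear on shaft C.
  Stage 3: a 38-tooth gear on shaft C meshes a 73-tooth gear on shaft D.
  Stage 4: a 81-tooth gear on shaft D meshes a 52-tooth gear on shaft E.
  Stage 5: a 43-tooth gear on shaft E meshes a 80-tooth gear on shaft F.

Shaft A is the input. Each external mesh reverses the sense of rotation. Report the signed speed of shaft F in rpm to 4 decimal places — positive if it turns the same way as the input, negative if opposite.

-1103.5726 rpm (opposite to input, |ω| = 1103.5726 rpm)

Stage 1 [25T→25T]: ω = 2417.0000×25/25 = 2417.0000 rpm, dir flips to −; running = −2417.0000
Stage 2 [44T→42T]: ω = 2417.0000×44/42 = 2532.0952 rpm, dir flips to +; running = +2532.0952
Stage 3 [38T→73T]: ω = 2532.0952×38/73 = 1318.0770 rpm, dir flips to −; running = −1318.0770
Stage 4 [81T→52T]: ω = 1318.0770×81/52 = 2053.1584 rpm, dir flips to +; running = +2053.1584
Stage 5 [43T→80T]: ω = 2053.1584×43/80 = 1103.5726 rpm, dir flips to −; running = −1103.5726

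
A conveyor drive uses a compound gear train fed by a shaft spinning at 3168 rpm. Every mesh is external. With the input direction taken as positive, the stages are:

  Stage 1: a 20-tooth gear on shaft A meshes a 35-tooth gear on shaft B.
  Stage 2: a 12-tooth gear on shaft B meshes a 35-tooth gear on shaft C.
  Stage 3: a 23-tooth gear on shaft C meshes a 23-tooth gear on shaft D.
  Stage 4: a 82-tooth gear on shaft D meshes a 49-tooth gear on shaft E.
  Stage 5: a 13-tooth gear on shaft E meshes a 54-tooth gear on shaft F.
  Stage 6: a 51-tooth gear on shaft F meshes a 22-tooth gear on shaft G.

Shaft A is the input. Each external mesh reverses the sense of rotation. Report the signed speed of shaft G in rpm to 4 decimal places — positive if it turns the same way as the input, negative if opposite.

+579.6625 rpm (same as input, |ω| = 579.6625 rpm)

Stage 1 [20T→35T]: ω = 3168.0000×20/35 = 1810.2857 rpm, dir flips to −; running = −1810.2857
Stage 2 [12T→35T]: ω = 1810.2857×12/35 = 620.6694 rpm, dir flips to +; running = +620.6694
Stage 3 [23T→23T]: ω = 620.6694×23/23 = 620.6694 rpm, dir flips to −; running = −620.6694
Stage 4 [82T→49T]: ω = 620.6694×82/49 = 1038.6712 rpm, dir flips to +; running = +1038.6712
Stage 5 [13T→54T]: ω = 1038.6712×13/54 = 250.0505 rpm, dir flips to −; running = −250.0505
Stage 6 [51T→22T]: ω = 250.0505×51/22 = 579.6625 rpm, dir flips to +; running = +579.6625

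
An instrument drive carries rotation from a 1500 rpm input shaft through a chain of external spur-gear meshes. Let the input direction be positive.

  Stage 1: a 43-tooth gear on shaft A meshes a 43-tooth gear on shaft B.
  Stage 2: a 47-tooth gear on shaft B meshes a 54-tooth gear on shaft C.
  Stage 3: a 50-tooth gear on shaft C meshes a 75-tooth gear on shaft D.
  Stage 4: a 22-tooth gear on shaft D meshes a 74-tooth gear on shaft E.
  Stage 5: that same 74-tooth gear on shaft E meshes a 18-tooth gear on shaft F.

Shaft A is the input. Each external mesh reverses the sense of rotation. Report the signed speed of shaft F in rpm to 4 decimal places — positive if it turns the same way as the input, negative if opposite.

-1063.7860 rpm (opposite to input, |ω| = 1063.7860 rpm)

Stage 1 [43T→43T]: ω = 1500.0000×43/43 = 1500.0000 rpm, dir flips to −; running = −1500.0000
Stage 2 [47T→54T]: ω = 1500.0000×47/54 = 1305.5556 rpm, dir flips to +; running = +1305.5556
Stage 3 [50T→75T]: ω = 1305.5556×50/75 = 870.3704 rpm, dir flips to −; running = −870.3704
Stage 4 [22T→74T]: ω = 870.3704×22/74 = 258.7588 rpm, dir flips to +; running = +258.7588
Stage 5 [74T→18T]: ω = 258.7588×74/18 = 1063.7860 rpm, dir flips to −; running = −1063.7860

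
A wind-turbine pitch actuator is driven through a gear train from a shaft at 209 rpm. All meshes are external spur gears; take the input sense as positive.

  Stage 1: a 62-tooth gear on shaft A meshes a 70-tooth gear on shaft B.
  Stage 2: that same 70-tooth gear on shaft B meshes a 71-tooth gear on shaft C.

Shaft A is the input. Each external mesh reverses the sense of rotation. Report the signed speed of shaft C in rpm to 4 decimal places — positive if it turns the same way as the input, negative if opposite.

Stage 1 [62T→70T]: ω = 209.0000×62/70 = 185.1143 rpm, dir flips to −; running = −185.1143
Stage 2 [70T→71T]: ω = 185.1143×70/71 = 182.5070 rpm, dir flips to +; running = +182.5070

+182.5070 rpm (same as input, |ω| = 182.5070 rpm)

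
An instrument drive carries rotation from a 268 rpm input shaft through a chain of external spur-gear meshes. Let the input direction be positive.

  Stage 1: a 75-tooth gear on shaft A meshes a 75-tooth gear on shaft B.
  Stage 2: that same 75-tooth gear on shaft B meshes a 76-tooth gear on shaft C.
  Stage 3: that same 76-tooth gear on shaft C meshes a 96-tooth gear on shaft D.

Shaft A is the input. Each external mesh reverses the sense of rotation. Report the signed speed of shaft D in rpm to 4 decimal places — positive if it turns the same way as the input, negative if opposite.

-209.3750 rpm (opposite to input, |ω| = 209.3750 rpm)

Stage 1 [75T→75T]: ω = 268.0000×75/75 = 268.0000 rpm, dir flips to −; running = −268.0000
Stage 2 [75T→76T]: ω = 268.0000×75/76 = 264.4737 rpm, dir flips to +; running = +264.4737
Stage 3 [76T→96T]: ω = 264.4737×76/96 = 209.3750 rpm, dir flips to −; running = −209.3750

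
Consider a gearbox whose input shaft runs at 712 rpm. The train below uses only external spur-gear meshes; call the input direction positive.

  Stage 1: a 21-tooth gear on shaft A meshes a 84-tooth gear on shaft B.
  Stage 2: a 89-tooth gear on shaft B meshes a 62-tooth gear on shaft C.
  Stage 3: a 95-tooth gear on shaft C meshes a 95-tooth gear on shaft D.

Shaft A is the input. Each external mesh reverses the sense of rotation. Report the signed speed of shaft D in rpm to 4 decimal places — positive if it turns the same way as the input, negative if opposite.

Stage 1 [21T→84T]: ω = 712.0000×21/84 = 178.0000 rpm, dir flips to −; running = −178.0000
Stage 2 [89T→62T]: ω = 178.0000×89/62 = 255.5161 rpm, dir flips to +; running = +255.5161
Stage 3 [95T→95T]: ω = 255.5161×95/95 = 255.5161 rpm, dir flips to −; running = −255.5161

-255.5161 rpm (opposite to input, |ω| = 255.5161 rpm)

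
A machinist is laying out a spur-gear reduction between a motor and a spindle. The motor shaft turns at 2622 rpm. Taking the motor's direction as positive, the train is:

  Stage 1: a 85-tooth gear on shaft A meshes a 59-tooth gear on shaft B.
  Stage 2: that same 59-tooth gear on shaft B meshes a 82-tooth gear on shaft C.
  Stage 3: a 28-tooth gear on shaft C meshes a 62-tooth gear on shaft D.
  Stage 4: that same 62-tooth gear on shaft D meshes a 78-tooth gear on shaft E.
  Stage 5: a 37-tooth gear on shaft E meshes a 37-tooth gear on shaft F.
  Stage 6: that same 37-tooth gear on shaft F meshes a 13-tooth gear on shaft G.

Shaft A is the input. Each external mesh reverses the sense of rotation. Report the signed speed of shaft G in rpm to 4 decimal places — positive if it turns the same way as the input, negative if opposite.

Stage 1 [85T→59T]: ω = 2622.0000×85/59 = 3777.4576 rpm, dir flips to −; running = −3777.4576
Stage 2 [59T→82T]: ω = 3777.4576×59/82 = 2717.9268 rpm, dir flips to +; running = +2717.9268
Stage 3 [28T→62T]: ω = 2717.9268×28/62 = 1227.4508 rpm, dir flips to −; running = −1227.4508
Stage 4 [62T→78T]: ω = 1227.4508×62/78 = 975.6660 rpm, dir flips to +; running = +975.6660
Stage 5 [37T→37T]: ω = 975.6660×37/37 = 975.6660 rpm, dir flips to −; running = −975.6660
Stage 6 [37T→13T]: ω = 975.6660×37/13 = 2776.8957 rpm, dir flips to +; running = +2776.8957

+2776.8957 rpm (same as input, |ω| = 2776.8957 rpm)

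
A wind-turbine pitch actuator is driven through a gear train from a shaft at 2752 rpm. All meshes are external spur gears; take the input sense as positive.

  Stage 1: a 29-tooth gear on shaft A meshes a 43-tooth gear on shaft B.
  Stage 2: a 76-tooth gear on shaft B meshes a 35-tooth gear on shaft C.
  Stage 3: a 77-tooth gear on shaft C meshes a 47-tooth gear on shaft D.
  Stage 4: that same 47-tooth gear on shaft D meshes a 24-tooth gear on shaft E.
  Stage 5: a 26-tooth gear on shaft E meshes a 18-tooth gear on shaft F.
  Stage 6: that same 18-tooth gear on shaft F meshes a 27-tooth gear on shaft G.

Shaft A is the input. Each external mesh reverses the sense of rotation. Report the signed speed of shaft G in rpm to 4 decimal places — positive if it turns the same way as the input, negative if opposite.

+12451.2395 rpm (same as input, |ω| = 12451.2395 rpm)

Stage 1 [29T→43T]: ω = 2752.0000×29/43 = 1856.0000 rpm, dir flips to −; running = −1856.0000
Stage 2 [76T→35T]: ω = 1856.0000×76/35 = 4030.1714 rpm, dir flips to +; running = +4030.1714
Stage 3 [77T→47T]: ω = 4030.1714×77/47 = 6602.6213 rpm, dir flips to −; running = −6602.6213
Stage 4 [47T→24T]: ω = 6602.6213×47/24 = 12930.1333 rpm, dir flips to +; running = +12930.1333
Stage 5 [26T→18T]: ω = 12930.1333×26/18 = 18676.8593 rpm, dir flips to −; running = −18676.8593
Stage 6 [18T→27T]: ω = 18676.8593×18/27 = 12451.2395 rpm, dir flips to +; running = +12451.2395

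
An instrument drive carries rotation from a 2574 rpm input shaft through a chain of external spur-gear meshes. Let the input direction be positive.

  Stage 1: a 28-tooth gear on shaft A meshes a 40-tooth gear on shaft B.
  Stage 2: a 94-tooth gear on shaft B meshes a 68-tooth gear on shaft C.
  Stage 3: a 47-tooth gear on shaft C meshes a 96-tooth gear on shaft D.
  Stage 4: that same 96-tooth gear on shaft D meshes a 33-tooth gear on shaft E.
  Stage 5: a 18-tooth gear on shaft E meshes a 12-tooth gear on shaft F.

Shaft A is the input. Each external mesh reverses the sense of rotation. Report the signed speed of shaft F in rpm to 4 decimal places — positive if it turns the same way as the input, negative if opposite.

Stage 1 [28T→40T]: ω = 2574.0000×28/40 = 1801.8000 rpm, dir flips to −; running = −1801.8000
Stage 2 [94T→68T]: ω = 1801.8000×94/68 = 2490.7235 rpm, dir flips to +; running = +2490.7235
Stage 3 [47T→96T]: ω = 2490.7235×47/96 = 1219.4167 rpm, dir flips to −; running = −1219.4167
Stage 4 [96T→33T]: ω = 1219.4167×96/33 = 3547.3941 rpm, dir flips to +; running = +3547.3941
Stage 5 [18T→12T]: ω = 3547.3941×18/12 = 5321.0912 rpm, dir flips to −; running = −5321.0912

-5321.0912 rpm (opposite to input, |ω| = 5321.0912 rpm)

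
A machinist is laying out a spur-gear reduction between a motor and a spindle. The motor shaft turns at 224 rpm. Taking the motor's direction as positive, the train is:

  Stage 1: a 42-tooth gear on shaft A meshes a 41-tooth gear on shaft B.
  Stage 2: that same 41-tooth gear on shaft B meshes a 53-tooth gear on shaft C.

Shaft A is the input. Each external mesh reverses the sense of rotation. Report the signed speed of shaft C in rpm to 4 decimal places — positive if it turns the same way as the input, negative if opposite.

+177.5094 rpm (same as input, |ω| = 177.5094 rpm)

Stage 1 [42T→41T]: ω = 224.0000×42/41 = 229.4634 rpm, dir flips to −; running = −229.4634
Stage 2 [41T→53T]: ω = 229.4634×41/53 = 177.5094 rpm, dir flips to +; running = +177.5094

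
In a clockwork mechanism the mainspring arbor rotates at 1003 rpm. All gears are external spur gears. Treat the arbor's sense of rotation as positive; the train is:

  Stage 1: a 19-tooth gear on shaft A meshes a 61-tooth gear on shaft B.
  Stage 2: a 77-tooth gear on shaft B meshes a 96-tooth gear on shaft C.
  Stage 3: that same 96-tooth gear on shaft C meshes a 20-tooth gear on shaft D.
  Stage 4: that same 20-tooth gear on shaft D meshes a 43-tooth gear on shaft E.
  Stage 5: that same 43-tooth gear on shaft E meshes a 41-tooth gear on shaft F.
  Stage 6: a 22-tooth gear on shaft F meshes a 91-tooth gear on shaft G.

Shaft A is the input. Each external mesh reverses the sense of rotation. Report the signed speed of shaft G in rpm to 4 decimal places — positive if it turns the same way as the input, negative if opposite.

+141.8446 rpm (same as input, |ω| = 141.8446 rpm)

Stage 1 [19T→61T]: ω = 1003.0000×19/61 = 312.4098 rpm, dir flips to −; running = −312.4098
Stage 2 [77T→96T]: ω = 312.4098×77/96 = 250.5787 rpm, dir flips to +; running = +250.5787
Stage 3 [96T→20T]: ω = 250.5787×96/20 = 1202.7779 rpm, dir flips to −; running = −1202.7779
Stage 4 [20T→43T]: ω = 1202.7779×20/43 = 559.4316 rpm, dir flips to +; running = +559.4316
Stage 5 [43T→41T]: ω = 559.4316×43/41 = 586.7209 rpm, dir flips to −; running = −586.7209
Stage 6 [22T→91T]: ω = 586.7209×22/91 = 141.8446 rpm, dir flips to +; running = +141.8446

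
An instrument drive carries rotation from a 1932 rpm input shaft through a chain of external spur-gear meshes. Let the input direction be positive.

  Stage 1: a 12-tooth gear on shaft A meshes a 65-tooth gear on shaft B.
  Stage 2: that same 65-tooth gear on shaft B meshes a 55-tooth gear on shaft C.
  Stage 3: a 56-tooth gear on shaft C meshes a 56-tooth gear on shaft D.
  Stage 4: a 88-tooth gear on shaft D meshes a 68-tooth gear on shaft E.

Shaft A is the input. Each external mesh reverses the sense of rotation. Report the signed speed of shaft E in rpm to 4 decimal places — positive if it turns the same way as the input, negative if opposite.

+545.5059 rpm (same as input, |ω| = 545.5059 rpm)

Stage 1 [12T→65T]: ω = 1932.0000×12/65 = 356.6769 rpm, dir flips to −; running = −356.6769
Stage 2 [65T→55T]: ω = 356.6769×65/55 = 421.5273 rpm, dir flips to +; running = +421.5273
Stage 3 [56T→56T]: ω = 421.5273×56/56 = 421.5273 rpm, dir flips to −; running = −421.5273
Stage 4 [88T→68T]: ω = 421.5273×88/68 = 545.5059 rpm, dir flips to +; running = +545.5059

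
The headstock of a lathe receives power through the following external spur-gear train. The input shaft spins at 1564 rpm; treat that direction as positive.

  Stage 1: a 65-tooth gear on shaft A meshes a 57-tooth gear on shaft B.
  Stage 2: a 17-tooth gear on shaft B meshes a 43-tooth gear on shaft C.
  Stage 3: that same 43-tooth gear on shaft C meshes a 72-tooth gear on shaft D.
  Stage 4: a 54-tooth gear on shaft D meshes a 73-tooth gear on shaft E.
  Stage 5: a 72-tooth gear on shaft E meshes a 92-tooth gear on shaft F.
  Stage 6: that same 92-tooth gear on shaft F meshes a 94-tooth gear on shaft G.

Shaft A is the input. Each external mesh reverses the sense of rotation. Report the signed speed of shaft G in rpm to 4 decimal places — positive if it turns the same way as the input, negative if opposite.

Stage 1 [65T→57T]: ω = 1564.0000×65/57 = 1783.5088 rpm, dir flips to −; running = −1783.5088
Stage 2 [17T→43T]: ω = 1783.5088×17/43 = 705.1081 rpm, dir flips to +; running = +705.1081
Stage 3 [43T→72T]: ω = 705.1081×43/72 = 421.1062 rpm, dir flips to −; running = −421.1062
Stage 4 [54T→73T]: ω = 421.1062×54/73 = 311.5032 rpm, dir flips to +; running = +311.5032
Stage 5 [72T→92T]: ω = 311.5032×72/92 = 243.7851 rpm, dir flips to −; running = −243.7851
Stage 6 [92T→94T]: ω = 243.7851×92/94 = 238.5982 rpm, dir flips to +; running = +238.5982

+238.5982 rpm (same as input, |ω| = 238.5982 rpm)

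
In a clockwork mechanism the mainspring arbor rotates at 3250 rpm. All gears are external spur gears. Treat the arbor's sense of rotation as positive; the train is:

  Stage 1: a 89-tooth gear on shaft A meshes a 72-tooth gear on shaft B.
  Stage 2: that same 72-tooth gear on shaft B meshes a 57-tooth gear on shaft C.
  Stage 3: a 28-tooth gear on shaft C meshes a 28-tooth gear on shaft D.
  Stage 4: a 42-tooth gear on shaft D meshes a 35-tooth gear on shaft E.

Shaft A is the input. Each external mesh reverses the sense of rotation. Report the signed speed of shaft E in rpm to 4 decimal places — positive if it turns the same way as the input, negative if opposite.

+6089.4737 rpm (same as input, |ω| = 6089.4737 rpm)

Stage 1 [89T→72T]: ω = 3250.0000×89/72 = 4017.3611 rpm, dir flips to −; running = −4017.3611
Stage 2 [72T→57T]: ω = 4017.3611×72/57 = 5074.5614 rpm, dir flips to +; running = +5074.5614
Stage 3 [28T→28T]: ω = 5074.5614×28/28 = 5074.5614 rpm, dir flips to −; running = −5074.5614
Stage 4 [42T→35T]: ω = 5074.5614×42/35 = 6089.4737 rpm, dir flips to +; running = +6089.4737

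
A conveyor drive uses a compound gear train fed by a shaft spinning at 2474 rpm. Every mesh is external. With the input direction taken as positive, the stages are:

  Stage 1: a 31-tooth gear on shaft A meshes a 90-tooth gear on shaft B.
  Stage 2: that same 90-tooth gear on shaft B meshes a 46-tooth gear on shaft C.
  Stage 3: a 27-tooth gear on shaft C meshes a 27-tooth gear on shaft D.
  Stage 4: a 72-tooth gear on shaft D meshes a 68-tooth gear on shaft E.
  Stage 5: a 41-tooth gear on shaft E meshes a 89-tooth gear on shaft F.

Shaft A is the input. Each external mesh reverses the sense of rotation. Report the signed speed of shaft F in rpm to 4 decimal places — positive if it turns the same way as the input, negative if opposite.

Stage 1 [31T→90T]: ω = 2474.0000×31/90 = 852.1556 rpm, dir flips to −; running = −852.1556
Stage 2 [90T→46T]: ω = 852.1556×90/46 = 1667.2609 rpm, dir flips to +; running = +1667.2609
Stage 3 [27T→27T]: ω = 1667.2609×27/27 = 1667.2609 rpm, dir flips to −; running = −1667.2609
Stage 4 [72T→68T]: ω = 1667.2609×72/68 = 1765.3350 rpm, dir flips to +; running = +1765.3350
Stage 5 [41T→89T]: ω = 1765.3350×41/89 = 813.2442 rpm, dir flips to −; running = −813.2442

-813.2442 rpm (opposite to input, |ω| = 813.2442 rpm)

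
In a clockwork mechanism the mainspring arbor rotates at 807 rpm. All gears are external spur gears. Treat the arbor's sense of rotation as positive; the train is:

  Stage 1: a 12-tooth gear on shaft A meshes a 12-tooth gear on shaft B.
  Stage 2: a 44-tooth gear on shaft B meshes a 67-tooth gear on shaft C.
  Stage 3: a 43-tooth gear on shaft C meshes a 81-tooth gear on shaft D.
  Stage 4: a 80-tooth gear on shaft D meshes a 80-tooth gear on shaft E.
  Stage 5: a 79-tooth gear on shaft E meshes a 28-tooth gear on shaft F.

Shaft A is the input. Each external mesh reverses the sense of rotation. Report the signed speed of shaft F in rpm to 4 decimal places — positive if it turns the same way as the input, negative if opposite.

-793.7869 rpm (opposite to input, |ω| = 793.7869 rpm)

Stage 1 [12T→12T]: ω = 807.0000×12/12 = 807.0000 rpm, dir flips to −; running = −807.0000
Stage 2 [44T→67T]: ω = 807.0000×44/67 = 529.9701 rpm, dir flips to +; running = +529.9701
Stage 3 [43T→81T]: ω = 529.9701×43/81 = 281.3422 rpm, dir flips to −; running = −281.3422
Stage 4 [80T→80T]: ω = 281.3422×80/80 = 281.3422 rpm, dir flips to +; running = +281.3422
Stage 5 [79T→28T]: ω = 281.3422×79/28 = 793.7869 rpm, dir flips to −; running = −793.7869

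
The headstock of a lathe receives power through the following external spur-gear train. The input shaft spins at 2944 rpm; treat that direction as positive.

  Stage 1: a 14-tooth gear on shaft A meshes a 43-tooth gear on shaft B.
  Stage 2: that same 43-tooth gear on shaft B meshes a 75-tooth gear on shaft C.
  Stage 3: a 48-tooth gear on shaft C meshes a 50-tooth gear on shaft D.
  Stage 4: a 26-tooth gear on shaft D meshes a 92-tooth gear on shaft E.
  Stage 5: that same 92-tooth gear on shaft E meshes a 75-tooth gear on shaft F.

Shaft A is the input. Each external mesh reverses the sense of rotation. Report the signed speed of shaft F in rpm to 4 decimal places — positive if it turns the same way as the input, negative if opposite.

Stage 1 [14T→43T]: ω = 2944.0000×14/43 = 958.5116 rpm, dir flips to −; running = −958.5116
Stage 2 [43T→75T]: ω = 958.5116×43/75 = 549.5467 rpm, dir flips to +; running = +549.5467
Stage 3 [48T→50T]: ω = 549.5467×48/50 = 527.5648 rpm, dir flips to −; running = −527.5648
Stage 4 [26T→92T]: ω = 527.5648×26/92 = 149.0944 rpm, dir flips to +; running = +149.0944
Stage 5 [92T→75T]: ω = 149.0944×92/75 = 182.8891 rpm, dir flips to −; running = −182.8891

-182.8891 rpm (opposite to input, |ω| = 182.8891 rpm)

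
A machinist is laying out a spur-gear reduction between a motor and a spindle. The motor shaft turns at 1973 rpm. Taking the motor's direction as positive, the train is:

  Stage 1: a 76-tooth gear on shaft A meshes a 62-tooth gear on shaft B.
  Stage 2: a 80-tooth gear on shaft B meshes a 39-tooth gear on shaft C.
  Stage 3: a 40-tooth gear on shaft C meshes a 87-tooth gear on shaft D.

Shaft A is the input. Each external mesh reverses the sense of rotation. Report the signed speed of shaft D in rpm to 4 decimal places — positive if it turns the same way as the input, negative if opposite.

Stage 1 [76T→62T]: ω = 1973.0000×76/62 = 2418.5161 rpm, dir flips to −; running = −2418.5161
Stage 2 [80T→39T]: ω = 2418.5161×80/39 = 4961.0587 rpm, dir flips to +; running = +4961.0587
Stage 3 [40T→87T]: ω = 4961.0587×40/87 = 2280.9465 rpm, dir flips to −; running = −2280.9465

-2280.9465 rpm (opposite to input, |ω| = 2280.9465 rpm)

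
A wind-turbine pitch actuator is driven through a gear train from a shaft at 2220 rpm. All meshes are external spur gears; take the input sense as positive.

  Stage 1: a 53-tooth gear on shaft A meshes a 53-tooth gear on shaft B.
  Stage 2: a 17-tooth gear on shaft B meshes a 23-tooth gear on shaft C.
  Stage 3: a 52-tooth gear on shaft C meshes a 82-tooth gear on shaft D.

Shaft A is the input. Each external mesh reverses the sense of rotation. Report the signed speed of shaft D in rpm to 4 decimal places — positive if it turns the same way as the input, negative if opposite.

Stage 1 [53T→53T]: ω = 2220.0000×53/53 = 2220.0000 rpm, dir flips to −; running = −2220.0000
Stage 2 [17T→23T]: ω = 2220.0000×17/23 = 1640.8696 rpm, dir flips to +; running = +1640.8696
Stage 3 [52T→82T]: ω = 1640.8696×52/82 = 1040.5514 rpm, dir flips to −; running = −1040.5514

-1040.5514 rpm (opposite to input, |ω| = 1040.5514 rpm)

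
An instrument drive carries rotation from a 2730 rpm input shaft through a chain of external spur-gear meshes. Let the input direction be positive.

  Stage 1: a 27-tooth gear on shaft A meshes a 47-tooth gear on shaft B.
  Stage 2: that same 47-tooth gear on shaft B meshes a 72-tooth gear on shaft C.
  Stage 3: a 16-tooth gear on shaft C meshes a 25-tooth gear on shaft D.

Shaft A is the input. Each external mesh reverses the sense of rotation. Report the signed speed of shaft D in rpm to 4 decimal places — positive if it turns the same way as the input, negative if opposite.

Stage 1 [27T→47T]: ω = 2730.0000×27/47 = 1568.2979 rpm, dir flips to −; running = −1568.2979
Stage 2 [47T→72T]: ω = 1568.2979×47/72 = 1023.7500 rpm, dir flips to +; running = +1023.7500
Stage 3 [16T→25T]: ω = 1023.7500×16/25 = 655.2000 rpm, dir flips to −; running = −655.2000

-655.2000 rpm (opposite to input, |ω| = 655.2000 rpm)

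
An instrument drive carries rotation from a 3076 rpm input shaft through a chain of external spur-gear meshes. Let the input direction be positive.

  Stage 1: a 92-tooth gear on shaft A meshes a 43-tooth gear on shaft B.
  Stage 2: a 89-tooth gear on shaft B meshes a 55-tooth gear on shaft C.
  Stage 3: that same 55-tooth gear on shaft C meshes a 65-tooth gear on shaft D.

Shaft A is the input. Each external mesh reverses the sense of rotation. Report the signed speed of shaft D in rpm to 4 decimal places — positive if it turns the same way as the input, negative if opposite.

-9011.1943 rpm (opposite to input, |ω| = 9011.1943 rpm)

Stage 1 [92T→43T]: ω = 3076.0000×92/43 = 6581.2093 rpm, dir flips to −; running = −6581.2093
Stage 2 [89T→55T]: ω = 6581.2093×89/55 = 10649.5932 rpm, dir flips to +; running = +10649.5932
Stage 3 [55T→65T]: ω = 10649.5932×55/65 = 9011.1943 rpm, dir flips to −; running = −9011.1943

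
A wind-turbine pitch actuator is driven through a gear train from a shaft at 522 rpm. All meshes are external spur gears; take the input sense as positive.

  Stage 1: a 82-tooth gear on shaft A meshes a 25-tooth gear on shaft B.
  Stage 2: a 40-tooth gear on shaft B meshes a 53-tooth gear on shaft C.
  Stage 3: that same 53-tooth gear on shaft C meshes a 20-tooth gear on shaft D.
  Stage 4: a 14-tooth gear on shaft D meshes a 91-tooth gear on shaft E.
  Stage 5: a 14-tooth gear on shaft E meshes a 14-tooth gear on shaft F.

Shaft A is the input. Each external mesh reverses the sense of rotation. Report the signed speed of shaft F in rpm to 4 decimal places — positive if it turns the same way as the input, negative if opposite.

Stage 1 [82T→25T]: ω = 522.0000×82/25 = 1712.1600 rpm, dir flips to −; running = −1712.1600
Stage 2 [40T→53T]: ω = 1712.1600×40/53 = 1292.1962 rpm, dir flips to +; running = +1292.1962
Stage 3 [53T→20T]: ω = 1292.1962×53/20 = 3424.3200 rpm, dir flips to −; running = −3424.3200
Stage 4 [14T→91T]: ω = 3424.3200×14/91 = 526.8185 rpm, dir flips to +; running = +526.8185
Stage 5 [14T→14T]: ω = 526.8185×14/14 = 526.8185 rpm, dir flips to −; running = −526.8185

-526.8185 rpm (opposite to input, |ω| = 526.8185 rpm)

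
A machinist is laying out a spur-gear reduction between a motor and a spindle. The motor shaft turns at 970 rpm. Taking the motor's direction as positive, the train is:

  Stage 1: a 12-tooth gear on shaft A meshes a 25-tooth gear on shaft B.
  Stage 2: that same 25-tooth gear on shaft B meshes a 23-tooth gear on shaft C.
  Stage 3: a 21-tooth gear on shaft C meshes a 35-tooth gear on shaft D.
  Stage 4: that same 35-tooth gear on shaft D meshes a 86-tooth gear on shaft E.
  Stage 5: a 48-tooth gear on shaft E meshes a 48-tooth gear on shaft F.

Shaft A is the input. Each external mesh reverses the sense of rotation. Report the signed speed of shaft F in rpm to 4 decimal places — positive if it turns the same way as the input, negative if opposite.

-123.5794 rpm (opposite to input, |ω| = 123.5794 rpm)

Stage 1 [12T→25T]: ω = 970.0000×12/25 = 465.6000 rpm, dir flips to −; running = −465.6000
Stage 2 [25T→23T]: ω = 465.6000×25/23 = 506.0870 rpm, dir flips to +; running = +506.0870
Stage 3 [21T→35T]: ω = 506.0870×21/35 = 303.6522 rpm, dir flips to −; running = −303.6522
Stage 4 [35T→86T]: ω = 303.6522×35/86 = 123.5794 rpm, dir flips to +; running = +123.5794
Stage 5 [48T→48T]: ω = 123.5794×48/48 = 123.5794 rpm, dir flips to −; running = −123.5794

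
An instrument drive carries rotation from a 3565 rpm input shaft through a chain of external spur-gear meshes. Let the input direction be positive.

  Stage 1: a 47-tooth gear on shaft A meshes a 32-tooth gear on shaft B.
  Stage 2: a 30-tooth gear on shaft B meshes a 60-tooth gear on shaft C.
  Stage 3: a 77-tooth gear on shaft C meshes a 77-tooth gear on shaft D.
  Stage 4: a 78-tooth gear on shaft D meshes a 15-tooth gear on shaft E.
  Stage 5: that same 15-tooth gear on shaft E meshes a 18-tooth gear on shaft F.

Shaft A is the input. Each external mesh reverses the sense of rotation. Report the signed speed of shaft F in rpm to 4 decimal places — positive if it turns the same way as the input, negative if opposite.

Stage 1 [47T→32T]: ω = 3565.0000×47/32 = 5236.0938 rpm, dir flips to −; running = −5236.0938
Stage 2 [30T→60T]: ω = 5236.0938×30/60 = 2618.0469 rpm, dir flips to +; running = +2618.0469
Stage 3 [77T→77T]: ω = 2618.0469×77/77 = 2618.0469 rpm, dir flips to −; running = −2618.0469
Stage 4 [78T→15T]: ω = 2618.0469×78/15 = 13613.8438 rpm, dir flips to +; running = +13613.8438
Stage 5 [15T→18T]: ω = 13613.8438×15/18 = 11344.8698 rpm, dir flips to −; running = −11344.8698

-11344.8698 rpm (opposite to input, |ω| = 11344.8698 rpm)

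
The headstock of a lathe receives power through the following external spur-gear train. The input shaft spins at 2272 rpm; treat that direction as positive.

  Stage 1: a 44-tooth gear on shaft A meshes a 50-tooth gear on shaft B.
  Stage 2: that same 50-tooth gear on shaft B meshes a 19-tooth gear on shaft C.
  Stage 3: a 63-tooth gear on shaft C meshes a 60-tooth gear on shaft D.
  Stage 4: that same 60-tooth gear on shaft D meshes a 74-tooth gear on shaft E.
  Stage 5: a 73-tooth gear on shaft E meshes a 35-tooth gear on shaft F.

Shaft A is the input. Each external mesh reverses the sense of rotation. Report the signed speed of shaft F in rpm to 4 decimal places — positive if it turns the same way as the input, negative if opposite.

Stage 1 [44T→50T]: ω = 2272.0000×44/50 = 1999.3600 rpm, dir flips to −; running = −1999.3600
Stage 2 [50T→19T]: ω = 1999.3600×50/19 = 5261.4737 rpm, dir flips to +; running = +5261.4737
Stage 3 [63T→60T]: ω = 5261.4737×63/60 = 5524.5474 rpm, dir flips to −; running = −5524.5474
Stage 4 [60T→74T]: ω = 5524.5474×60/74 = 4479.3627 rpm, dir flips to +; running = +4479.3627
Stage 5 [73T→35T]: ω = 4479.3627×73/35 = 9342.6708 rpm, dir flips to −; running = −9342.6708

-9342.6708 rpm (opposite to input, |ω| = 9342.6708 rpm)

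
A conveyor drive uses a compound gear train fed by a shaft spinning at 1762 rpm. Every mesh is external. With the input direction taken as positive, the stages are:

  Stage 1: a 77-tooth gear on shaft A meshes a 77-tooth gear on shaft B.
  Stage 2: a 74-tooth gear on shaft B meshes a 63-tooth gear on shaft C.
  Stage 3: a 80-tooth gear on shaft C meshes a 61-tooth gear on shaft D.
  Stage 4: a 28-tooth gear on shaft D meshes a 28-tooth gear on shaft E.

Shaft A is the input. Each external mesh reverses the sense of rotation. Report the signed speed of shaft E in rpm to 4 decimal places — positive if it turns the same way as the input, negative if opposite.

Stage 1 [77T→77T]: ω = 1762.0000×77/77 = 1762.0000 rpm, dir flips to −; running = −1762.0000
Stage 2 [74T→63T]: ω = 1762.0000×74/63 = 2069.6508 rpm, dir flips to +; running = +2069.6508
Stage 3 [80T→61T]: ω = 2069.6508×80/61 = 2714.2961 rpm, dir flips to −; running = −2714.2961
Stage 4 [28T→28T]: ω = 2714.2961×28/28 = 2714.2961 rpm, dir flips to +; running = +2714.2961

+2714.2961 rpm (same as input, |ω| = 2714.2961 rpm)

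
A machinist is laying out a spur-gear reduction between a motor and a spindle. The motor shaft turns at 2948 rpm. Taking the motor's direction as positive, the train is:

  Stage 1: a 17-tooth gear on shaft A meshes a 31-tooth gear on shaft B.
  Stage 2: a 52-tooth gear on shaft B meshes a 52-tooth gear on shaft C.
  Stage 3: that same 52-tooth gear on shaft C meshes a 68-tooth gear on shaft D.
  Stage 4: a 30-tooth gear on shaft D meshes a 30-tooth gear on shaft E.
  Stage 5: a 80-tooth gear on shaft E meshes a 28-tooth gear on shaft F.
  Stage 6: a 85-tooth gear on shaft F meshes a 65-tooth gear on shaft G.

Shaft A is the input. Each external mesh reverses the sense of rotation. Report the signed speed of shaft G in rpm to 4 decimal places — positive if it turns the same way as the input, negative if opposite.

+4618.9862 rpm (same as input, |ω| = 4618.9862 rpm)

Stage 1 [17T→31T]: ω = 2948.0000×17/31 = 1616.6452 rpm, dir flips to −; running = −1616.6452
Stage 2 [52T→52T]: ω = 1616.6452×52/52 = 1616.6452 rpm, dir flips to +; running = +1616.6452
Stage 3 [52T→68T]: ω = 1616.6452×52/68 = 1236.2581 rpm, dir flips to −; running = −1236.2581
Stage 4 [30T→30T]: ω = 1236.2581×30/30 = 1236.2581 rpm, dir flips to +; running = +1236.2581
Stage 5 [80T→28T]: ω = 1236.2581×80/28 = 3532.1659 rpm, dir flips to −; running = −3532.1659
Stage 6 [85T→65T]: ω = 3532.1659×85/65 = 4618.9862 rpm, dir flips to +; running = +4618.9862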